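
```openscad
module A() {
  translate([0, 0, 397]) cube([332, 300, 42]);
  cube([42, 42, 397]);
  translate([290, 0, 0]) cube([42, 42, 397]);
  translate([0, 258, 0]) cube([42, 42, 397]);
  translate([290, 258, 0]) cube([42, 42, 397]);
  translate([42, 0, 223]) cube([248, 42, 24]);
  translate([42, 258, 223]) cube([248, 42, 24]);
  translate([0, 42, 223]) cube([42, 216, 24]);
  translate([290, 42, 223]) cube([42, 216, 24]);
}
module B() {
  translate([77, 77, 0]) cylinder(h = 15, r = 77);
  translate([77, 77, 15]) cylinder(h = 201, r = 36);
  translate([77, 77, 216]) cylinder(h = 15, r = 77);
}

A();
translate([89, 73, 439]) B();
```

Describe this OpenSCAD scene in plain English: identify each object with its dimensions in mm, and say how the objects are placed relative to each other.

A is a four-legged stool. The seat is a 332×300×42 mm slab whose top surface is at z = 439 mm; four square legs, each 42×42 mm in cross-section, run from the floor (z = 0) to the underside of the seat, each flush with a corner of the seat. Four stretchers, 42 mm wide and 24 mm tall, connect adjacent legs with their undersides at z = 223 mm, each running between the inner faces of the legs it joins and aligned with the legs' outer faces on the other axis.

B is a spool: two coaxial disc flanges of radius 77 mm and thickness 15 mm, joined by a core cylinder of radius 36 mm and height 201 mm. The lower flange rests on z = 0 and the three cylinders share a vertical axis.

The spool is on top of the stool, centred.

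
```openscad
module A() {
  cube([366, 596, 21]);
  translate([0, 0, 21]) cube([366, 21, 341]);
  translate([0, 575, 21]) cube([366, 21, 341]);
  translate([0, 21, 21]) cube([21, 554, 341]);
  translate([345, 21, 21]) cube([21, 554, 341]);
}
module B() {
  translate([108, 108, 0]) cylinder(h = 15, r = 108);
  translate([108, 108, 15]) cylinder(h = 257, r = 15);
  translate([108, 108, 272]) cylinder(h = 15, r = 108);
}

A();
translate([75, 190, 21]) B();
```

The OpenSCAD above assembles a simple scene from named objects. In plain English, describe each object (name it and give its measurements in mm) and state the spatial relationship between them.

A is an open storage box with external size 366×596×362 mm and wall thickness 21 mm (the base is also 21 mm thick). The base covers the whole footprint; the four walls stand on the base, with the y-facing walls full-width and the x-facing walls fitting between their inner faces.

B is a spool: two coaxial disc flanges of radius 108 mm and thickness 15 mm, joined by a core cylinder of radius 15 mm and height 257 mm. The lower flange rests on z = 0 and the three cylinders share a vertical axis.

The spool sits inside the open box, centred.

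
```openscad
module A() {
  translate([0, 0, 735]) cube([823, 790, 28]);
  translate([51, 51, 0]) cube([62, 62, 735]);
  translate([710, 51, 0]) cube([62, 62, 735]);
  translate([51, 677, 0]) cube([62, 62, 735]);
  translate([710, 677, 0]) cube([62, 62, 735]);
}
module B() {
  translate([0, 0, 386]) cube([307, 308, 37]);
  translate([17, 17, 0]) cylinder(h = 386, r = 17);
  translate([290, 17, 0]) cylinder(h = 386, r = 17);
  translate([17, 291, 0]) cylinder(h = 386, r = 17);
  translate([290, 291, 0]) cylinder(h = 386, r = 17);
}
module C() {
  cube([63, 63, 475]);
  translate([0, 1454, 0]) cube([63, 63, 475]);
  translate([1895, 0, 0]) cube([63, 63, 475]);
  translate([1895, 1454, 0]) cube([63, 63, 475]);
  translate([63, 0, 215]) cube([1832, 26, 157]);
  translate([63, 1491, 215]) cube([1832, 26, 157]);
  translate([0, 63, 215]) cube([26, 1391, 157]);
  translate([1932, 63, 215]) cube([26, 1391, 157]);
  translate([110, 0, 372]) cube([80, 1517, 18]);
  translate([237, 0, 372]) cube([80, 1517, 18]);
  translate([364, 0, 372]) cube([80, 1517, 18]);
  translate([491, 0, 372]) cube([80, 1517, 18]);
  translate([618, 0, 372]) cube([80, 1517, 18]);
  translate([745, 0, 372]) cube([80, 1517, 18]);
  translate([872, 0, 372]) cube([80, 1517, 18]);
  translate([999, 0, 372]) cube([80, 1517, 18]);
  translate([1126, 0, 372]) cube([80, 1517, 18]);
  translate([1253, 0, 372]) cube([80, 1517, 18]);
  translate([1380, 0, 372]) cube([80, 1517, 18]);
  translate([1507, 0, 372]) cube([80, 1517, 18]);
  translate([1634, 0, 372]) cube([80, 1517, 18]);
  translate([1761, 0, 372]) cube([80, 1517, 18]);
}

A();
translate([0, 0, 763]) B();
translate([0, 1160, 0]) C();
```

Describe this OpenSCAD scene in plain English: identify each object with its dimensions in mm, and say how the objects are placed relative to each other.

A is a table with a 823×790 mm rectangular top, 28 mm thick, top surface at z = 763 mm, supported by four 62×62 mm square legs, each inset 51 mm from the nearest pair of top edges, running from the floor.

B is a simple wooden stool: a rectangular seat 307 mm (x) by 308 mm (y), 37 mm thick, top face at z = 423 mm, on four round legs, each 34 mm in diameter. The legs rest on z = 0, each leg's axis is inset half a diameter from the nearest pair of seat edges (so the leg's bounding box is flush with the corner).

C is a bed frame 1958 mm long (x) by 1517 mm wide (y). Four 63×63 mm corner posts, 475 mm tall, at the corners of the footprint. Four rails of 26 mm thickness and 157 mm height run between adjacent posts with their undersides at z = 215 mm, their outer faces flush with the outside of the frame (the two x-running rails run between the posts' inner faces; the two y-running rails run between the posts' inner faces). 14 slats, each 80 mm wide (x) and 18 mm thick, lie across the top of the two x-running rails, running the full 1517 mm width of the frame in y; the slats are evenly spaced along x between the inner faces of the end posts with equal gaps (rounded down to the nearest mm) at the −x end and between each pair — any rounding remainder accumulates at the +x end.

The stool is on top of the table. The bed frame is on the floor beside the table on its +y side.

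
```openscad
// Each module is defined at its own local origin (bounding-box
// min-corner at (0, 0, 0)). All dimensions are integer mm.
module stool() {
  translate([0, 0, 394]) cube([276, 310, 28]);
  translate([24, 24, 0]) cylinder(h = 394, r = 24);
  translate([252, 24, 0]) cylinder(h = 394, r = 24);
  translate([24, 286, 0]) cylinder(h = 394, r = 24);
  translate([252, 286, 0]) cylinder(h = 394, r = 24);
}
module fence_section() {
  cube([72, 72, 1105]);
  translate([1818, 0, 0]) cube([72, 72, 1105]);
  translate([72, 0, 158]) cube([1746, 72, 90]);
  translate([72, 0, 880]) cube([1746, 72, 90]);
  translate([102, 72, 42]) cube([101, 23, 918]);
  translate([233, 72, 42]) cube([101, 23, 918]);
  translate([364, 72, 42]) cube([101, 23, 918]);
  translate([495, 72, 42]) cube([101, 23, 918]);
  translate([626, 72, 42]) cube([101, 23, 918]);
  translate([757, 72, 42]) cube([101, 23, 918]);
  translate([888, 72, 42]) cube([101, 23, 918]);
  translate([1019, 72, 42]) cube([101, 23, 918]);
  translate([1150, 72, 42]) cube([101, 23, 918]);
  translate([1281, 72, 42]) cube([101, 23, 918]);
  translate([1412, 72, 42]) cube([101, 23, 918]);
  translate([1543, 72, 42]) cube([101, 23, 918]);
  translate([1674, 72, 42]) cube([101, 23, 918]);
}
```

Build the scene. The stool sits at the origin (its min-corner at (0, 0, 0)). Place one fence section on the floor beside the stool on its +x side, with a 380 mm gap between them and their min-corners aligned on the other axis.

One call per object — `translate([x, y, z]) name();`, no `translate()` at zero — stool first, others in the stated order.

stool();
translate([656, 0, 0]) fence_section();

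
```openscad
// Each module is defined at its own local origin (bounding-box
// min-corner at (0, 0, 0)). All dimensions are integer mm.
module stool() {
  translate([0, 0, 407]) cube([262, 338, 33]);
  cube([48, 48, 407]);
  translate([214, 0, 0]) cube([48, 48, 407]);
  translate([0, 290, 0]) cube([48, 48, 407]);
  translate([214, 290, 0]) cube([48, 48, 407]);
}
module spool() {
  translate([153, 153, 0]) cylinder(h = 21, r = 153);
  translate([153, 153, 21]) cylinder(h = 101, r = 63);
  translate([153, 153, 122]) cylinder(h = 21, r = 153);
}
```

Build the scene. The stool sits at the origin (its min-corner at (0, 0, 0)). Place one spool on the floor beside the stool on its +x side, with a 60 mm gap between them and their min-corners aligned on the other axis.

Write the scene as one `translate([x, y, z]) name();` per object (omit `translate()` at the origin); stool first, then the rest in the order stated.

stool();
translate([322, 0, 0]) spool();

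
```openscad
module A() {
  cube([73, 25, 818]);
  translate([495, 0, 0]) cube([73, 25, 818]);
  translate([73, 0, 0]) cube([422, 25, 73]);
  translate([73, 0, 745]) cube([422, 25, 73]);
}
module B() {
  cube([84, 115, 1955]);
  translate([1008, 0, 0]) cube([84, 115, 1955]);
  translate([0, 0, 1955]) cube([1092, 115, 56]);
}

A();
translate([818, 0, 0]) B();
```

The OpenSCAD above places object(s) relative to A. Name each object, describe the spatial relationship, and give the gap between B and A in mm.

The door frame's nearest face is 250 mm from the picture frame's +x face.

A is a picture frame. B is a door frame. The door frame is on the floor beside the picture frame on its +x side. The gap between the door frame and the picture frame is 250 mm.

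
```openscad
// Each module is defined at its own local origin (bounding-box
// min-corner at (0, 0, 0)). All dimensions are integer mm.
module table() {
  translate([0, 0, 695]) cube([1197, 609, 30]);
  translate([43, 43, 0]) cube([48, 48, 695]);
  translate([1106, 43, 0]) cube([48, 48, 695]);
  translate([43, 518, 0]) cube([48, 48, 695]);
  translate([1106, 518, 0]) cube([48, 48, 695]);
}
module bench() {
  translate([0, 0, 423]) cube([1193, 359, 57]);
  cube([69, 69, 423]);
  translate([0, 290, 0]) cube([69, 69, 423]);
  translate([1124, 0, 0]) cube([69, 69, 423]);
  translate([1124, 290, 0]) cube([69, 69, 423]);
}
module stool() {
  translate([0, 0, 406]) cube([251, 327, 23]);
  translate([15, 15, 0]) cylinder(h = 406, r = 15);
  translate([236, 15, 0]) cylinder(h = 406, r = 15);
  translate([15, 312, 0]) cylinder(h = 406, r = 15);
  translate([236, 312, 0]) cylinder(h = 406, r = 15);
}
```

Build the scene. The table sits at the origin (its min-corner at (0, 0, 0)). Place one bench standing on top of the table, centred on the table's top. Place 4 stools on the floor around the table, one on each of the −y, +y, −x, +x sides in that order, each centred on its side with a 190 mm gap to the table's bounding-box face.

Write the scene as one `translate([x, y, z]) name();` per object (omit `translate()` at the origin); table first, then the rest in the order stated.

table();
translate([2, 125, 725]) bench();
translate([473, -517, 0]) stool();
translate([473, 799, 0]) stool();
translate([-441, 141, 0]) stool();
translate([1387, 141, 0]) stool();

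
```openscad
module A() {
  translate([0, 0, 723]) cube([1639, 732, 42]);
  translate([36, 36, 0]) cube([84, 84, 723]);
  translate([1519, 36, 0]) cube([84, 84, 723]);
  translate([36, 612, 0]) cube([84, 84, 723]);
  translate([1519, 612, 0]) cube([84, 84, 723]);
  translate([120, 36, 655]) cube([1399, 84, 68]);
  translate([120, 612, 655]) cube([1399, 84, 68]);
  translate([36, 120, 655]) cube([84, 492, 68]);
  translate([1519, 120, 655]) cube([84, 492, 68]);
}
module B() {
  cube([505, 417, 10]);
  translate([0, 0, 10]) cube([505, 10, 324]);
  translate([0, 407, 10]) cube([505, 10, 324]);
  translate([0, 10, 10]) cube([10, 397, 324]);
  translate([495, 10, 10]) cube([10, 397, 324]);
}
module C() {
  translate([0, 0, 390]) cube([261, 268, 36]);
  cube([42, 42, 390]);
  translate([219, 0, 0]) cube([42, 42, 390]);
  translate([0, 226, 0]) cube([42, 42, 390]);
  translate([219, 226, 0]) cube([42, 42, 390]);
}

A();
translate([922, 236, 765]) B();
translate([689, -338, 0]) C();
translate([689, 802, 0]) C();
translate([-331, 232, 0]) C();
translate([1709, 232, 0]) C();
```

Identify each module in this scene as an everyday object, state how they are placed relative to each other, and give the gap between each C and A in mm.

A is a table. B is an open box. C is a stool. The open box is on top of the table. Four stools sit around the table at the −y, +y, −x, +x sides. The gap between each stool and the table is 70 mm.

Each stool's nearest face is 70 mm from the table's bounding box.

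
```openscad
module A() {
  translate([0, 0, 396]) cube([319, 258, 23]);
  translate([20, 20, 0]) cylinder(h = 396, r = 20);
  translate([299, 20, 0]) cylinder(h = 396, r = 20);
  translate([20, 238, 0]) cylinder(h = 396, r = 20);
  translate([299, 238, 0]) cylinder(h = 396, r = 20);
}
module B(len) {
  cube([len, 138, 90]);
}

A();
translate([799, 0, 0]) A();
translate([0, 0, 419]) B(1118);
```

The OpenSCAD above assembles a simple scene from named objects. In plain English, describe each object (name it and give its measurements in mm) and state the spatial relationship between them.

A is a four-legged stool. The seat is 319×258 mm, 23 mm thick, top at z = 419 mm. It stands on four round legs, each 40 mm in diameter, from z = 0 to the seat underside, each leg's axis is inset half a diameter from the nearest pair of seat edges (so the leg's bounding box is flush with the corner).

B is a rectangular beam 1118 mm long (x), 138 mm deep (y), 90 mm thick (z).

The beam spans the tops of two stools placed 480 mm apart, resting at z = 419 mm.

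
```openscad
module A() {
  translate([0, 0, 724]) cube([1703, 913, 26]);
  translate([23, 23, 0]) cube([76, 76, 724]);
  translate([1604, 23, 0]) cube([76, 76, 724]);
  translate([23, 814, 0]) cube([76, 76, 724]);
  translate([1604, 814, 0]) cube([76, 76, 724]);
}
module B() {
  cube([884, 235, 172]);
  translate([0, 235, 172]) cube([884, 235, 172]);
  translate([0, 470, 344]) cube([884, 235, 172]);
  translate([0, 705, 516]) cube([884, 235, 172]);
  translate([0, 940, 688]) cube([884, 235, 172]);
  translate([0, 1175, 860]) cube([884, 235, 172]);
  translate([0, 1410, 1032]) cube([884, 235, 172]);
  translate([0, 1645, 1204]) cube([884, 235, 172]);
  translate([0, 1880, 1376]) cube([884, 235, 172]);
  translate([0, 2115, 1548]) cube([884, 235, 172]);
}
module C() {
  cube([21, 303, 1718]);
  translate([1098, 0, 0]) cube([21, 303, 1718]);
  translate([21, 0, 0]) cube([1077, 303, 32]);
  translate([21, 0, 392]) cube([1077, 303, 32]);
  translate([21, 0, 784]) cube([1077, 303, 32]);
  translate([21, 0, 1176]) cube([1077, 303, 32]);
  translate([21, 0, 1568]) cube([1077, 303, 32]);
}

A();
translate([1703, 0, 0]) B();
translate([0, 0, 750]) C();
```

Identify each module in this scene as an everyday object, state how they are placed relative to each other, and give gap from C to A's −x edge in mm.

The bookshelf's min-x is at 0; the table's min-x is 0; gap = 0 mm.

A is a table. B is a staircase. C is a bookshelf. The staircase is against the table's +x side, with their −y faces flush. The bookshelf is on top of the table. The gap from the bookshelf to the table's −x edge is 0 mm.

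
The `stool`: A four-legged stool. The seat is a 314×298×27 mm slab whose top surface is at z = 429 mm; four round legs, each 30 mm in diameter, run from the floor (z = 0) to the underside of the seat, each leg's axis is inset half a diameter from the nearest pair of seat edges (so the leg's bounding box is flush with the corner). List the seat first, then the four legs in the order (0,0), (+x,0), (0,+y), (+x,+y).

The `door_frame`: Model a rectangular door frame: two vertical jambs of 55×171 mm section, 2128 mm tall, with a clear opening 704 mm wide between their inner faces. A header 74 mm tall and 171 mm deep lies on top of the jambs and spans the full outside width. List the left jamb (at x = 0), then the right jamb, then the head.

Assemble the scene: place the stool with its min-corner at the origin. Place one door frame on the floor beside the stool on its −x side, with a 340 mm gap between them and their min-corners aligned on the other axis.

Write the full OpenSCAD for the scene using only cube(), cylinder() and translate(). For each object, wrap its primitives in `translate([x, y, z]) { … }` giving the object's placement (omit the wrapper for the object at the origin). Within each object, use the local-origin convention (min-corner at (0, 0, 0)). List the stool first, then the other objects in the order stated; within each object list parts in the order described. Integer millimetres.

translate([0, 0, 402]) cube([314, 298, 27]);
translate([15, 15, 0]) cylinder(h = 402, r = 15);
translate([299, 15, 0]) cylinder(h = 402, r = 15);
translate([15, 283, 0]) cylinder(h = 402, r = 15);
translate([299, 283, 0]) cylinder(h = 402, r = 15);
translate([-1154, 0, 0]) {
  cube([55, 171, 2128]);
  translate([759, 0, 0]) cube([55, 171, 2128]);
  translate([0, 0, 2128]) cube([814, 171, 74]);
}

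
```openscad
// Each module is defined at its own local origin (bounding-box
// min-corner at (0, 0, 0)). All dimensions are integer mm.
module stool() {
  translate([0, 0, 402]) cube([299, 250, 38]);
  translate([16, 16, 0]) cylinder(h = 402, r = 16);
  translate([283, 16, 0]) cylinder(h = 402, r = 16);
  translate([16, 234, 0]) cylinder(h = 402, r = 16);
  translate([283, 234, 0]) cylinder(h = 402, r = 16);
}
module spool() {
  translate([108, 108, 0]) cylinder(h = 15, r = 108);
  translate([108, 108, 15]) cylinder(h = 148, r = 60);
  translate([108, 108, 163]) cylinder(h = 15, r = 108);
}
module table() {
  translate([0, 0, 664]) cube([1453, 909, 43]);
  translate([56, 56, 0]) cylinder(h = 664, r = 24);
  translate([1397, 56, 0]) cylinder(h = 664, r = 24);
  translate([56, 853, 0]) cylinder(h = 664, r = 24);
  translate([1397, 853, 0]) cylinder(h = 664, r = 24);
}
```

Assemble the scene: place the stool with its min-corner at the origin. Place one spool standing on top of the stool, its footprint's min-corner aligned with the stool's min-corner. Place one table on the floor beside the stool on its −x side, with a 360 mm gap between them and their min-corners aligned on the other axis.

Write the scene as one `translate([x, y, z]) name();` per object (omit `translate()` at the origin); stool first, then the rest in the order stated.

stool();
translate([0, 0, 440]) spool();
translate([-1813, 0, 0]) table();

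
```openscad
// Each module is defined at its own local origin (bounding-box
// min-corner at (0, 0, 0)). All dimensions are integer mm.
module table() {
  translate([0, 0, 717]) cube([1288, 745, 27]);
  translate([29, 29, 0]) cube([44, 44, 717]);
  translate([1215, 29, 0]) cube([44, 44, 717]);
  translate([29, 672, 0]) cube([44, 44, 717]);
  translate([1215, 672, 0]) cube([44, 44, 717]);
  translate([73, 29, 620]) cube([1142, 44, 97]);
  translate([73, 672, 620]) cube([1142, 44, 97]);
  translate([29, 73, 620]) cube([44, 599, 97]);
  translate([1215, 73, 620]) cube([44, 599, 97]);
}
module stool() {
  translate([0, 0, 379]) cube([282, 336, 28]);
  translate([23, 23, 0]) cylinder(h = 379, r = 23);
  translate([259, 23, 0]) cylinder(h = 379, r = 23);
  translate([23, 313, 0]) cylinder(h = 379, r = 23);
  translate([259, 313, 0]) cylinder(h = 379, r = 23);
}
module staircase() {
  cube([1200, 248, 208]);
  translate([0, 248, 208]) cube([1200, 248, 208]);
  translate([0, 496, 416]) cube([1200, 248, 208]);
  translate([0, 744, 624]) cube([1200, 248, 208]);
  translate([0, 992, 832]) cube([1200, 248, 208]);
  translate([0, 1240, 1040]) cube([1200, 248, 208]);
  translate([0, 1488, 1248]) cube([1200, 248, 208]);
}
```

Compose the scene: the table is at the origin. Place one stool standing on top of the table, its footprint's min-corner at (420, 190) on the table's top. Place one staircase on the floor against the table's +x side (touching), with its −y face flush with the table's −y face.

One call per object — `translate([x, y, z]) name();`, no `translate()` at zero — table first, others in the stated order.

table();
translate([420, 190, 744]) stool();
translate([1288, 0, 0]) staircase();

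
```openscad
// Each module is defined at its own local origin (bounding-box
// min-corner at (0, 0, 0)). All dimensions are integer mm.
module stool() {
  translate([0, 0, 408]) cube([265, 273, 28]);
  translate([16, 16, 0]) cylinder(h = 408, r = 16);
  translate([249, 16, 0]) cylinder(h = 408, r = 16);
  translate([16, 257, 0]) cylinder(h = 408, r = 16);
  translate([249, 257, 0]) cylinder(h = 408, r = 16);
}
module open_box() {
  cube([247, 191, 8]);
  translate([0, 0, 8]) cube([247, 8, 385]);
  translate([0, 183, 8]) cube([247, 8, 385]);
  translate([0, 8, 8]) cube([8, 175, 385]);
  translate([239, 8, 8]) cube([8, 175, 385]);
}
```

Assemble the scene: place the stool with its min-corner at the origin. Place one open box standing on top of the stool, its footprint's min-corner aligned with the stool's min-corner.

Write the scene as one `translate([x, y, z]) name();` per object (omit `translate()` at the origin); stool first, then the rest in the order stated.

stool();
translate([0, 0, 436]) open_box();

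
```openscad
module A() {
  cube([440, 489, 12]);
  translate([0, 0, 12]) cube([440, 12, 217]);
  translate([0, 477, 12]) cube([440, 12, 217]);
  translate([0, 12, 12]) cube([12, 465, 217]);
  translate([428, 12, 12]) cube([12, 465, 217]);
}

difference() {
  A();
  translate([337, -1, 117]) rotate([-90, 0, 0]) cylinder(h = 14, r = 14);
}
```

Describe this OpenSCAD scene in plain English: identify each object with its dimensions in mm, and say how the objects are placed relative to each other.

A is an open-topped rectangular box: outside dimensions 440×489×229 mm, with a uniform wall and base thickness of 12 mm. The base is a full 440×489 slab on the floor; four walls sit on top of the base. The front and back walls (the −y and +y sides) span the full width; the two side walls fit between them.

The open box has a circular hole of radius 14 mm through its front wall, centred at (x = 337, z = 117).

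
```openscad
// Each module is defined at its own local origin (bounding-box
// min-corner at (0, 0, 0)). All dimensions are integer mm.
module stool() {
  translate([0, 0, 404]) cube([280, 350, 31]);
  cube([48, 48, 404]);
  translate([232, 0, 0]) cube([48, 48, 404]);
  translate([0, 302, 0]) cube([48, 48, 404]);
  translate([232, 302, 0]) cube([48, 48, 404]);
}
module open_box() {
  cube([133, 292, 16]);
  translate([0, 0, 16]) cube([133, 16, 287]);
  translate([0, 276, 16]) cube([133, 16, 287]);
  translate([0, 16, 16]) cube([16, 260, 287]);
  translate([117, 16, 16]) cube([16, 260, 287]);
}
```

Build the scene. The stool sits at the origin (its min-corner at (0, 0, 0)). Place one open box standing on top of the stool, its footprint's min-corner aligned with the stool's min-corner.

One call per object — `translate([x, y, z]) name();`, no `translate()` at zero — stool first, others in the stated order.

stool();
translate([0, 0, 435]) open_box();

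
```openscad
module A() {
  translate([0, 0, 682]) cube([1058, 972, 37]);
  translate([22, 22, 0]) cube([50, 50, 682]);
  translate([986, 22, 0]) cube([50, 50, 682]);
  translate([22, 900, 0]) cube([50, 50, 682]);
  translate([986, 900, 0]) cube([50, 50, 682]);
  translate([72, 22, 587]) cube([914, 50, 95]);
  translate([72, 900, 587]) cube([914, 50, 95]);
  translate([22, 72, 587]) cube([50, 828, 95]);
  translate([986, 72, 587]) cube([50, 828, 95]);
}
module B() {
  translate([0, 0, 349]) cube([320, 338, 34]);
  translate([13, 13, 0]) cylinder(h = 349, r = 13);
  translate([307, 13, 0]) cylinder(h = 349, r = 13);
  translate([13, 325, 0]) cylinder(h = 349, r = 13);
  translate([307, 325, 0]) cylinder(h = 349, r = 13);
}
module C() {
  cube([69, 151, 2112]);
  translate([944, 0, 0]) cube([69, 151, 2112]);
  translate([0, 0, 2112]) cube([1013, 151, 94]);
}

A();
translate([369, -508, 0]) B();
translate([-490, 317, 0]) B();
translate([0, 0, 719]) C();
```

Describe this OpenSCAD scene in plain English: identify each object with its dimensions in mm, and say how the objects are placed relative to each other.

A is a table with a 1058×972 mm rectangular top, 37 mm thick, top surface at z = 719 mm, supported by four 50×50 mm square legs, each inset 22 mm from the nearest pair of top edges, running from the floor. Four apron rails, 50 mm thick and 95 mm tall, run between adjacent legs with their top edges flush with the underside of the top and their outer faces flush with the legs' outer faces.

B is a simple wooden stool: a rectangular seat 320 mm (x) by 338 mm (y), 34 mm thick, top face at z = 383 mm, on four round legs, each 26 mm in diameter. The legs rest on z = 0, each leg's axis is inset half a diameter from the nearest pair of seat edges (so the leg's bounding box is flush with the corner).

C is a rectangular door frame: two vertical jambs of 69×151 mm section, 2112 mm tall, with a clear opening 875 mm wide between their inner faces. A header 94 mm tall and 151 mm deep lies on top of the jambs and spans the full outside width.

Two stools sit around the table at the −y, −x sides. The door frame is on top of the table.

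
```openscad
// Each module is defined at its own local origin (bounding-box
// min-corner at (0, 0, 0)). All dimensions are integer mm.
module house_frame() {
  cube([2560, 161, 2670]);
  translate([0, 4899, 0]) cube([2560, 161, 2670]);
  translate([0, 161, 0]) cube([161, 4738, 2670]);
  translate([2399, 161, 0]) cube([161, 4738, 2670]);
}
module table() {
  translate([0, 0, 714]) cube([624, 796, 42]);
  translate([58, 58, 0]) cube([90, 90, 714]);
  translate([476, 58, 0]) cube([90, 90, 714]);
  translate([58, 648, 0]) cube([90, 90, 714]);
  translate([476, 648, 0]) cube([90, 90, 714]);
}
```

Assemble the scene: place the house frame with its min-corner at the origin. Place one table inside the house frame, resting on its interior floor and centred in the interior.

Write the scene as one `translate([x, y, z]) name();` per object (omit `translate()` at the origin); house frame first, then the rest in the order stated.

house_frame();
translate([968, 2132, 0]) table();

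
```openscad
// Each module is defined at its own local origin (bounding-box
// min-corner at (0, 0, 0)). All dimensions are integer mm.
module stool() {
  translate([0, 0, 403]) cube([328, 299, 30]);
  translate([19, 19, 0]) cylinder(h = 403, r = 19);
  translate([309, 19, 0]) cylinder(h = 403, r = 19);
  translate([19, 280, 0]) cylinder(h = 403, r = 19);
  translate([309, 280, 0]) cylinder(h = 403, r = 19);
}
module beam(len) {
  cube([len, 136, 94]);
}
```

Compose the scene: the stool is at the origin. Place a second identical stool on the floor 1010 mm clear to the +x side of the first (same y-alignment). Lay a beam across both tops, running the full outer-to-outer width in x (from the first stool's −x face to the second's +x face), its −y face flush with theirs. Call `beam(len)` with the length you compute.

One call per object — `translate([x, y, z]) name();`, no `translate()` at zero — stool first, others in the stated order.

stool();
translate([1338, 0, 0]) stool();
translate([0, 0, 433]) beam(1666);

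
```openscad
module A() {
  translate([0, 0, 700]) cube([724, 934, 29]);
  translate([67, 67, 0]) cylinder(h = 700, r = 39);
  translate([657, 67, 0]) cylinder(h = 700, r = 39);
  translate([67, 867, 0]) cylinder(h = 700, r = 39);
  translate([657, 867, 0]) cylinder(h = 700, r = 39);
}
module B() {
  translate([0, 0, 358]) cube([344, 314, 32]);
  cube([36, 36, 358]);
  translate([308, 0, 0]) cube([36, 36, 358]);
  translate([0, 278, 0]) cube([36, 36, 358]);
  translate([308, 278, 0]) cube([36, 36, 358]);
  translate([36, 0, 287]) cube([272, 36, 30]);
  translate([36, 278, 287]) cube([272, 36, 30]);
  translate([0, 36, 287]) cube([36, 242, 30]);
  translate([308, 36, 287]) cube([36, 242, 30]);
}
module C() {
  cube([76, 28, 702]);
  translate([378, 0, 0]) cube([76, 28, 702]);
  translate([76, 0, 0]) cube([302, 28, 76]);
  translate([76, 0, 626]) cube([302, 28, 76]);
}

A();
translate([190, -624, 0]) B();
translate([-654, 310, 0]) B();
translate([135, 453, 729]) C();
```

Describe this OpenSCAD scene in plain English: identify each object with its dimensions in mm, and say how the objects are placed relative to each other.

A is a table: top 724 mm (x) × 934 mm (y), 29 mm thick, upper face at z = 729 mm, on four round legs of 78 mm diameter, each leg's bounding box inset 28 mm from the nearest pair of top edges, running from z = 0 to the bottom of the top.

B is a simple wooden stool: a rectangular seat 344 mm (x) by 314 mm (y), 32 mm thick, top face at z = 390 mm, on four square legs, each 36×36 mm in cross-section. The legs rest on z = 0, each flush with a corner of the seat. Four stretchers, 36 mm wide and 30 mm tall, connect adjacent legs with their undersides at z = 287 mm, each running between the inner faces of the legs it joins and aligned with the legs' outer faces on the other axis.

C is a picture frame with a 302×550 mm rectangular opening (x by z) and a uniform 76 mm border on every side. Frame depth is 28 mm along y. It is built from two vertical stiles running the full outside height and two horizontal rails spanning the gap between the stiles.

Two stools sit around the table at the −y, −x sides. The picture frame is on top of the table, centred.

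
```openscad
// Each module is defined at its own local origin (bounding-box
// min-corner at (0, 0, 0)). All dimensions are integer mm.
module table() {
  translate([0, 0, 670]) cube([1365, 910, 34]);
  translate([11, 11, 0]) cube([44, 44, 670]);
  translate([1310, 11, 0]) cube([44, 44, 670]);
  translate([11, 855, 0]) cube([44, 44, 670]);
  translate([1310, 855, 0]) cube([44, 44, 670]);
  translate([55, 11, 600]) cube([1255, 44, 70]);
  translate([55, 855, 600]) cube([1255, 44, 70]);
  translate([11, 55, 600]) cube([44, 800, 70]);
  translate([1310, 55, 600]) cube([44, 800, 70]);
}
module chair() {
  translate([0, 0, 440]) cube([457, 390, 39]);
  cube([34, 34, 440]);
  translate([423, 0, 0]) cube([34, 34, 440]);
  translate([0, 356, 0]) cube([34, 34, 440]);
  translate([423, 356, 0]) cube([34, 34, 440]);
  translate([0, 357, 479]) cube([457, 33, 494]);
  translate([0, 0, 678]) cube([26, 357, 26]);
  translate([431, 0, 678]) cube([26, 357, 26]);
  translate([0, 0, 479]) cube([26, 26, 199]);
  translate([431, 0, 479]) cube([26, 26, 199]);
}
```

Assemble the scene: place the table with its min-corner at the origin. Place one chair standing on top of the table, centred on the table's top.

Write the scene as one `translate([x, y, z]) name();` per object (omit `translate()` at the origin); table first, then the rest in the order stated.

table();
translate([454, 260, 704]) chair();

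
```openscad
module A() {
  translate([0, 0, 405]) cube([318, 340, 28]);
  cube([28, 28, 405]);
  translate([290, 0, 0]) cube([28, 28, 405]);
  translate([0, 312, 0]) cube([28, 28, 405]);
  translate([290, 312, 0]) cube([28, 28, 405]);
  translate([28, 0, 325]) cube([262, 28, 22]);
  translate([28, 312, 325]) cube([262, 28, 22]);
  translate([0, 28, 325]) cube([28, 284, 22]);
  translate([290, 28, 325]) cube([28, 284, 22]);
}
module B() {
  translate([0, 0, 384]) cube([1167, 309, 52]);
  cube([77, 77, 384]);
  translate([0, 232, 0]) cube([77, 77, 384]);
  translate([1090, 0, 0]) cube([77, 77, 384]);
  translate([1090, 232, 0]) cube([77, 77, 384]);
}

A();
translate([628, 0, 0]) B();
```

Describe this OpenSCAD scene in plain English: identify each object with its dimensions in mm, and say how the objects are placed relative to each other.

A is a simple wooden stool: a rectangular seat 318 mm (x) by 340 mm (y), 28 mm thick, top face at z = 433 mm, on four square legs, each 28×28 mm in cross-section. The legs rest on z = 0, each flush with a corner of the seat. Four stretchers, 28 mm wide and 22 mm tall, connect adjacent legs with their undersides at z = 325 mm, each running between the inner faces of the legs it joins and aligned with the legs' outer faces on the other axis.

B is a long wooden bench with a 1167 mm (x) × 309 mm (y) seat, 52 mm thick, its top surface 436 mm above the floor. Four 77 mm square legs at the seat corners, flush with the edges, run from z = 0 to the seat underside.

The bench is on the floor beside the stool on its +x side.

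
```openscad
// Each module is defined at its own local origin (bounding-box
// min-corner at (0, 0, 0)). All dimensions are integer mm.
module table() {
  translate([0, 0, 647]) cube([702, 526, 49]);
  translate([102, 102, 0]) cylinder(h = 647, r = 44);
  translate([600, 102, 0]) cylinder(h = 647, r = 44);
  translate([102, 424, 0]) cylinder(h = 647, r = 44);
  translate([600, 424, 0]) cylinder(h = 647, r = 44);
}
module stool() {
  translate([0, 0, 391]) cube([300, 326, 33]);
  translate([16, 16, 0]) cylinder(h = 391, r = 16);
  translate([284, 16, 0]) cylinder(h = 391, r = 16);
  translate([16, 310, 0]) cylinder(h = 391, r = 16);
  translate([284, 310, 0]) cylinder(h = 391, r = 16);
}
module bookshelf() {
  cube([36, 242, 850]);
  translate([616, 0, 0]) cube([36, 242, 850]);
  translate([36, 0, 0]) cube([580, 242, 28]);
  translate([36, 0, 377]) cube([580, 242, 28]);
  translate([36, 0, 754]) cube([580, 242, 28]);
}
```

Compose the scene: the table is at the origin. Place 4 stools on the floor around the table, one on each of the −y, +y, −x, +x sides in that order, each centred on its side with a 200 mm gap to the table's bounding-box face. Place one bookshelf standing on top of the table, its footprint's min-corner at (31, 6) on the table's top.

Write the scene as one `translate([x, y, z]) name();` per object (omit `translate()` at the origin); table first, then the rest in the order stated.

table();
translate([201, -526, 0]) stool();
translate([201, 726, 0]) stool();
translate([-500, 100, 0]) stool();
translate([902, 100, 0]) stool();
translate([31, 6, 696]) bookshelf();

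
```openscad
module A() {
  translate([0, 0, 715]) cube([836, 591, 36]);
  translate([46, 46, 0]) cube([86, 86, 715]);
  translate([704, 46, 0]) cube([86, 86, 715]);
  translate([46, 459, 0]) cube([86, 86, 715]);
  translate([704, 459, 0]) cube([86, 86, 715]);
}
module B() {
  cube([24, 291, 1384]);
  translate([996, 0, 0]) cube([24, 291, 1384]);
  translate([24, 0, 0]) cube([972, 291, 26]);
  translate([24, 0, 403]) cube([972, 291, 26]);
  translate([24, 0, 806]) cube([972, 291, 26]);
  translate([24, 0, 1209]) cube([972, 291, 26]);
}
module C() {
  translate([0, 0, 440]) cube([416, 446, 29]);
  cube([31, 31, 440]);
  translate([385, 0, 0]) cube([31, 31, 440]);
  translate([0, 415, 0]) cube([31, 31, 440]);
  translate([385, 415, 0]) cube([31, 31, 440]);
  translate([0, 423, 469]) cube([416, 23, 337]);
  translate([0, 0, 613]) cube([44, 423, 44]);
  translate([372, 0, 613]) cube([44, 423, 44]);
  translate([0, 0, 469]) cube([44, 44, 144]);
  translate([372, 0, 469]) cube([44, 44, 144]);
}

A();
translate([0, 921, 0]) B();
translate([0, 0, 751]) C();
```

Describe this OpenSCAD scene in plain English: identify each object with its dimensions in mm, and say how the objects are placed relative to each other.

A is a table with a 836×591 mm rectangular top, 36 mm thick, top surface at z = 751 mm, supported by four 86×86 mm square legs, each inset 46 mm from the nearest pair of top edges, running from the floor.

B is an open bookshelf. Two side panels, each 24 mm thick, 291 mm deep and 1384 mm tall, stand 1020 mm apart (outside-to-outside). Between them sit 4 shelves, each 26 mm thick and 291 mm deep, spanning the full gap between the sides. The bottom shelf rests on the floor (its underside at z = 0) and the clear gap between one shelf's top and the next shelf's underside is 377 mm.

C is a chair: 416×446 mm seat, 29 mm thick, top at z = 469 mm, on four 31 mm square corner legs flush with the seat edges. A 23 mm thick backrest slab spans the full seat width, extending 337 mm above the seat top, its back face flush with the seat's +y edge. Two armrests of 44×44 mm section run along each side from the seat's front edge to the front of the backrest, top faces 188 mm above the seat top and outer faces flush with the seat's x-edges; a 44×44 mm post under the front of each armrest stands on the seat at the front corner.

The bookshelf is on the floor beside the table on its +y side. The chair is on top of the table.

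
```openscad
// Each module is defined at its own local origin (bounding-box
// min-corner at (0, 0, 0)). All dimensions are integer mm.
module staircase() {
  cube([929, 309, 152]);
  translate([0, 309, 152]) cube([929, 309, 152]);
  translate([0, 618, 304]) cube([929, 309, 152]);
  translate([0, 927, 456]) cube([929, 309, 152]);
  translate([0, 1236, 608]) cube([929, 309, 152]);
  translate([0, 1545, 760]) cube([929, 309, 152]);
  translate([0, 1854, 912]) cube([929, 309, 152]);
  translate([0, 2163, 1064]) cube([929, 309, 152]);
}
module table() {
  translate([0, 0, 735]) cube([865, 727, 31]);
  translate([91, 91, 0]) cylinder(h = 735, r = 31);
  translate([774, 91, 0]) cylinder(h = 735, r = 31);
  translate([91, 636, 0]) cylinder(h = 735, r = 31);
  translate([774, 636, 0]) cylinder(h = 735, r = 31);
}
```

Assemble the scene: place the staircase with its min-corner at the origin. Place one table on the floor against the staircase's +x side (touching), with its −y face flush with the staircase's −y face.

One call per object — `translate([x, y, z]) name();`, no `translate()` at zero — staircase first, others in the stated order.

staircase();
translate([929, 0, 0]) table();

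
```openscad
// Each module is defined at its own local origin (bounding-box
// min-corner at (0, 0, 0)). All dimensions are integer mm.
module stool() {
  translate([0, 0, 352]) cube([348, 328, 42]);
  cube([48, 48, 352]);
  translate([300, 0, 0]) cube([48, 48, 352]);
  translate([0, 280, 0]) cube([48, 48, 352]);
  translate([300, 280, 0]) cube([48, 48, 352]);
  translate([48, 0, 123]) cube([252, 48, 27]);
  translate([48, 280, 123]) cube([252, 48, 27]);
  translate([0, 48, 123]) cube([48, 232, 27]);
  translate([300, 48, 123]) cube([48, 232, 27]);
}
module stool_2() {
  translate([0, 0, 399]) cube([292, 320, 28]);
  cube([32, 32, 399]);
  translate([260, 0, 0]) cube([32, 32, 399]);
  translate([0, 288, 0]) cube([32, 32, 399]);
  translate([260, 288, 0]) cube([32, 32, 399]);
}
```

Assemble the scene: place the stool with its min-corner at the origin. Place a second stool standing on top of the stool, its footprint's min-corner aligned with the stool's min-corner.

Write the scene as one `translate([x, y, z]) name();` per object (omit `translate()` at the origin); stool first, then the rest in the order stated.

stool();
translate([0, 0, 394]) stool_2();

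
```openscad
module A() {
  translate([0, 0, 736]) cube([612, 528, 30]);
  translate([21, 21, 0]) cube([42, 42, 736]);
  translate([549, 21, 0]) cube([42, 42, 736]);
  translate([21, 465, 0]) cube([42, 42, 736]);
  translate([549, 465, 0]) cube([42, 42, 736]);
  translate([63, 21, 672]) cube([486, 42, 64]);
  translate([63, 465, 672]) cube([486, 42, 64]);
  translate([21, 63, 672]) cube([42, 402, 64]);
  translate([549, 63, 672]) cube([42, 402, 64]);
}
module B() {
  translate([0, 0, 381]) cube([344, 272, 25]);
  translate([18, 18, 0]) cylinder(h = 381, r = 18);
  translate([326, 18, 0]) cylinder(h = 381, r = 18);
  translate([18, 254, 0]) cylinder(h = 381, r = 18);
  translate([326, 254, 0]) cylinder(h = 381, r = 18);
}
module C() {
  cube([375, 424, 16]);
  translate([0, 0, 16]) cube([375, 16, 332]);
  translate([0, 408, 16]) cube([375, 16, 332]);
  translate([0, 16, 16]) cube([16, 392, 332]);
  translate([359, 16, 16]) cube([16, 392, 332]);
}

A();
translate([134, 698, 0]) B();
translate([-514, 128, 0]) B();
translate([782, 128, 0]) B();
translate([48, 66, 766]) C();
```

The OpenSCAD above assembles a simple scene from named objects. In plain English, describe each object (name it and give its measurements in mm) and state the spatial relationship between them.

A is a rectangular dining table. The top is 612×528×30 mm with its upper surface at z = 766 mm. It stands on four 42×42 mm square legs, each inset 21 mm from the nearest pair of top edges, running from the floor to the underside of the top. Four apron rails, 42 mm thick and 64 mm tall, run between adjacent legs with their top edges flush with the underside of the top and their outer faces flush with the legs' outer faces.

B is a four-legged stool. The seat is 344×272 mm, 25 mm thick, top at z = 406 mm. It stands on four round legs, each 36 mm in diameter, from z = 0 to the seat underside, each leg's axis is inset half a diameter from the nearest pair of seat edges (so the leg's bounding box is flush with the corner).

C is an open storage box with external size 375×424×348 mm and wall thickness 16 mm (the base is also 16 mm thick). The base covers the whole footprint; the four walls stand on the base, with the y-facing walls full-width and the x-facing walls fitting between their inner faces.

Three stools sit around the table at the +y, −x, +x sides. The open box is on top of the table.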